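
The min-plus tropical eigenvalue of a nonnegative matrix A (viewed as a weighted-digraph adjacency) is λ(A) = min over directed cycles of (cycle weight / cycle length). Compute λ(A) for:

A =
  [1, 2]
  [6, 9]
λ(A) = 1

Enumerate directed cycles and compute their means (weight / length). Sample:
  cycle 0 → 0: weight = 1, length = 1, mean = 1/1 ≈ 1.000
  cycle 1 → 1: weight = 9, length = 1, mean = 9/1 ≈ 9.000
  cycle 0 → 1 → 0: weight = 8, length = 2, mean = 8/2 ≈ 4.000
  cycle 1 → 0 → 1: weight = 8, length = 2, mean = 8/2 ≈ 4.000
Minimum mean = 1.000, attained e.g. along the cycle 0 → 0 with weight 1 and length 1. So λ(A) = 1/1 = 1.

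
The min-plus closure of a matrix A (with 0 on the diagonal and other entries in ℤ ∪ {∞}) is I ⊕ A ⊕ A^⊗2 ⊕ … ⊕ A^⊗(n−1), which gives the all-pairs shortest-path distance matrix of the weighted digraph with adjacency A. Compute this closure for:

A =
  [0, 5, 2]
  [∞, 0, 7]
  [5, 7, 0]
Closure =
  [0, 5, 2]
  [12, 0, 7]
  [5, 7, 0]

This is the Floyd-Warshall all-pairs shortest-path computation. For each intermediate vertex k = 0, 1, …, 2, update dist[i][j] ← min(dist[i][j], dist[i][k] + dist[k][j]). The final matrix gives, for each (i, j), the minimum total weight of any directed path from i to j (possibly empty when i = j).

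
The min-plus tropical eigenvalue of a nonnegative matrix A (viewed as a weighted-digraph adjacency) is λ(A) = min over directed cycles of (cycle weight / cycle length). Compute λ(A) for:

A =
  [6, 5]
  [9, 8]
λ(A) = 6

Enumerate directed cycles and compute their means (weight / length). Sample:
  cycle 0 → 0: weight = 6, length = 1, mean = 6/1 ≈ 6.000
  cycle 1 → 1: weight = 8, length = 1, mean = 8/1 ≈ 8.000
  cycle 0 → 1 → 0: weight = 14, length = 2, mean = 14/2 ≈ 7.000
  cycle 1 → 0 → 1: weight = 14, length = 2, mean = 14/2 ≈ 7.000
Minimum mean = 6.000, attained e.g. along the cycle 0 → 0 with weight 6 and length 1. So λ(A) = 6/1 = 6.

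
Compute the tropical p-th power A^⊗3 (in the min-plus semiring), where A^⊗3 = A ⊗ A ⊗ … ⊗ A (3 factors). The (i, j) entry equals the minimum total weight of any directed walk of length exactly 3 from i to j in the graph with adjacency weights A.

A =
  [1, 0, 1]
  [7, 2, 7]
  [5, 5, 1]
A^⊗3 =
  [3, 2, 3]
  [9, 6, 9]
  [7, 6, 3]

Each entry (A^⊗3)_ij equals the minimum over all length-3 walks i = v_0 → v_1 → … → v_3 = j of Σ_t A[v_t][v_{t+1}]. For example, for (i, j) = (0, 2) we minimise over 9 possible intermediate vertex sequences; the minimum is 3, attained along the walk 0 → 0 → 0 → 2.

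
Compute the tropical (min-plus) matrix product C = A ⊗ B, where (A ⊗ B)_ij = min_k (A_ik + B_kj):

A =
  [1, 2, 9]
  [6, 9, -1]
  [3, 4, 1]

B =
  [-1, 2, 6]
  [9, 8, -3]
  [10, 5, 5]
A ⊗ B =
  [0, 3, -1]
  [5, 4, 4]
  [2, 5, 1]

Apply the min-plus product entry-by-entry:
  C[0][0] = min over k of (A[0][0] + B[0][0] = 1 + -1 = 0, A[0][1] + B[1][0] = 2 + 9 = 11, A[0][2] + B[2][0] = 9 + 10 = 19) = 0 (attained at k = 0)
  C[0][1] = min over k of (A[0][0] + B[0][1] = 1 + 2 = 3, A[0][1] + B[1][1] = 2 + 8 = 10, A[0][2] + B[2][1] = 9 + 5 = 14) = 3 (attained at k = 0)
  C[0][2] = min over k of (A[0][0] + B[0][2] = 1 + 6 = 7, A[0][1] + B[1][2] = 2 + -3 = -1, A[0][2] + B[2][2] = 9 + 5 = 14) = -1 (attained at k = 1)
  C[1][0] = min over k of (A[1][0] + B[0][0] = 6 + -1 = 5, A[1][1] + B[1][0] = 9 + 9 = 18, A[1][2] + B[2][0] = -1 + 10 = 9) = 5 (attained at k = 0)
  C[1][1] = min over k of (A[1][0] + B[0][1] = 6 + 2 = 8, A[1][1] + B[1][1] = 9 + 8 = 17, A[1][2] + B[2][1] = -1 + 5 = 4) = 4 (attained at k = 2)
  C[1][2] = min over k of (A[1][0] + B[0][2] = 6 + 6 = 12, A[1][1] + B[1][2] = 9 + -3 = 6, A[1][2] + B[2][2] = -1 + 5 = 4) = 4 (attained at k = 2)
  C[2][0] = min over k of (A[2][0] + B[0][0] = 3 + -1 = 2, A[2][1] + B[1][0] = 4 + 9 = 13, A[2][2] + B[2][0] = 1 + 10 = 11) = 2 (attained at k = 0)
  C[2][1] = min over k of (A[2][0] + B[0][1] = 3 + 2 = 5, A[2][1] + B[1][1] = 4 + 8 = 12, A[2][2] + B[2][1] = 1 + 5 = 6) = 5 (attained at k = 0)
  C[2][2] = min over k of (A[2][0] + B[0][2] = 3 + 6 = 9, A[2][1] + B[1][2] = 4 + -3 = 1, A[2][2] + B[2][2] = 1 + 5 = 6) = 1 (attained at k = 1)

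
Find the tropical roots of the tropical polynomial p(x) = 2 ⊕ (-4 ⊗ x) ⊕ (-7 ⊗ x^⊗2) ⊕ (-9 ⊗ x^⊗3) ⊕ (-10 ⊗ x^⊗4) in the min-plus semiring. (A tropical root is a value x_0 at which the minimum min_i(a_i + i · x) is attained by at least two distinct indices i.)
Roots: {1, 2, 3, 6}

Each tropical root is a break point of the lower envelope of the lines y = a_i + i · x (there are 5 lines, with slopes 0, 1, ..., 4). Only the lines that attain the minimum somewhere contribute to roots; other lines are dominated. Here the surviving (envelope) indices are i = 4, i = 3, i = 2, i = 1, i = 0.
Intersections between consecutive envelope lines give the roots: for adjacent envelope indices i < j the intersection is x = (a_i − a_j) / (j − i). Reading off the sorted break points: {1, 2, 3, 6}.
Verification: at each break x_0, at least two indices attain the minimum of min_i(a_i + i · x_0).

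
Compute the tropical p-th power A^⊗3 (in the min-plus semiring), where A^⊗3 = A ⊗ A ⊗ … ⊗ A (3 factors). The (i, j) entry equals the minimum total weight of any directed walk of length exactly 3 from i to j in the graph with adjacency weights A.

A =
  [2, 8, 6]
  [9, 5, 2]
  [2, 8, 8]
A^⊗3 =
  [6, 12, 10]
  [6, 12, 10]
  [6, 12, 10]

Each entry (A^⊗3)_ij equals the minimum over all length-3 walks i = v_0 → v_1 → … → v_3 = j of Σ_t A[v_t][v_{t+1}]. For example, for (i, j) = (0, 2) we minimise over 9 possible intermediate vertex sequences; the minimum is 10, attained along the walk 0 → 0 → 0 → 2.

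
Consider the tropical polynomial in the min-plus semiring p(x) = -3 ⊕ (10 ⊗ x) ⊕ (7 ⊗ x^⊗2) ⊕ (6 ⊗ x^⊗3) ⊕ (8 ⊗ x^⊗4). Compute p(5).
p(5) = -3

A tropical monomial a ⊗ x^⊗i evaluates to a + i · x. Evaluating each term at x = 5:
  Term 0 contributes -3 + 0 · 5 = -3
  Term 1 contributes 10 + 1 · 5 = 15
  Term 2 contributes 7 + 2 · 5 = 17
  Term 3 contributes 6 + 3 · 5 = 21
  Term 4 contributes 8 + 4 · 5 = 28
p(5) = ⊕ of these = min[-3, 15, 17, 21, 28] = -3.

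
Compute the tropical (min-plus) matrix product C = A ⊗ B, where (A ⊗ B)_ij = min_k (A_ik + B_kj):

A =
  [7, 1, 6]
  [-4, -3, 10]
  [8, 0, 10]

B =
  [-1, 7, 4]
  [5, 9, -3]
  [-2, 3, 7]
A ⊗ B =
  [4, 9, -2]
  [-5, 3, -6]
  [5, 9, -3]

Apply the min-plus product entry-by-entry:
  C[0][0] = min over k of (A[0][0] + B[0][0] = 7 + -1 = 6, A[0][1] + B[1][0] = 1 + 5 = 6, A[0][2] + B[2][0] = 6 + -2 = 4) = 4 (attained at k = 2)
  C[0][1] = min over k of (A[0][0] + B[0][1] = 7 + 7 = 14, A[0][1] + B[1][1] = 1 + 9 = 10, A[0][2] + B[2][1] = 6 + 3 = 9) = 9 (attained at k = 2)
  C[0][2] = min over k of (A[0][0] + B[0][2] = 7 + 4 = 11, A[0][1] + B[1][2] = 1 + -3 = -2, A[0][2] + B[2][2] = 6 + 7 = 13) = -2 (attained at k = 1)
  C[1][0] = min over k of (A[1][0] + B[0][0] = -4 + -1 = -5, A[1][1] + B[1][0] = -3 + 5 = 2, A[1][2] + B[2][0] = 10 + -2 = 8) = -5 (attained at k = 0)
  C[1][1] = min over k of (A[1][0] + B[0][1] = -4 + 7 = 3, A[1][1] + B[1][1] = -3 + 9 = 6, A[1][2] + B[2][1] = 10 + 3 = 13) = 3 (attained at k = 0)
  C[1][2] = min over k of (A[1][0] + B[0][2] = -4 + 4 = 0, A[1][1] + B[1][2] = -3 + -3 = -6, A[1][2] + B[2][2] = 10 + 7 = 17) = -6 (attained at k = 1)
  C[2][0] = min over k of (A[2][0] + B[0][0] = 8 + -1 = 7, A[2][1] + B[1][0] = 0 + 5 = 5, A[2][2] + B[2][0] = 10 + -2 = 8) = 5 (attained at k = 1)
  C[2][1] = min over k of (A[2][0] + B[0][1] = 8 + 7 = 15, A[2][1] + B[1][1] = 0 + 9 = 9, A[2][2] + B[2][1] = 10 + 3 = 13) = 9 (attained at k = 1)
  C[2][2] = min over k of (A[2][0] + B[0][2] = 8 + 4 = 12, A[2][1] + B[1][2] = 0 + -3 = -3, A[2][2] + B[2][2] = 10 + 7 = 17) = -3 (attained at k = 1)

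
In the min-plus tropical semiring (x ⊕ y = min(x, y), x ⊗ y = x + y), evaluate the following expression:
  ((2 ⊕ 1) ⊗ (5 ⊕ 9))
((2 ⊕ 1) ⊗ (5 ⊕ 9)) = 6

Expand innermost to outermost. Recall ⊕ takes the minimum of its arguments and ⊗ takes their sum. Working out the expression ((2 ⊕ 1) ⊗ (5 ⊕ 9)) gives 6.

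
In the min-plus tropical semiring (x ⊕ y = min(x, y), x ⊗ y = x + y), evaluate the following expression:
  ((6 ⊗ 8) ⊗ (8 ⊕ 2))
((6 ⊗ 8) ⊗ (8 ⊕ 2)) = 16

Expand innermost to outermost. Recall ⊕ takes the minimum of its arguments and ⊗ takes their sum. Working out the expression ((6 ⊗ 8) ⊗ (8 ⊕ 2)) gives 16.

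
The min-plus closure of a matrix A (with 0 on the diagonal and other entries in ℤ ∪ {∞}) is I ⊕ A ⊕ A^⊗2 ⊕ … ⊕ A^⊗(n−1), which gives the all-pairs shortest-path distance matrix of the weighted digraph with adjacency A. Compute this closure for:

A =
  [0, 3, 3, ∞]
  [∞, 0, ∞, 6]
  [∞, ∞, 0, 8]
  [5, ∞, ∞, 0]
Closure =
  [0, 3, 3, 9]
  [11, 0, 14, 6]
  [13, 16, 0, 8]
  [5, 8, 8, 0]

This is the Floyd-Warshall all-pairs shortest-path computation. For each intermediate vertex k = 0, 1, …, 3, update dist[i][j] ← min(dist[i][j], dist[i][k] + dist[k][j]). The final matrix gives, for each (i, j), the minimum total weight of any directed path from i to j (possibly empty when i = j).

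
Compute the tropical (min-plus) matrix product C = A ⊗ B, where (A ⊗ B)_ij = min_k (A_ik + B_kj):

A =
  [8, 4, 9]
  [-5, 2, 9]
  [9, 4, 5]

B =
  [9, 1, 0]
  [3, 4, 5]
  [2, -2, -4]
A ⊗ B =
  [7, 7, 5]
  [4, -4, -5]
  [7, 3, 1]

Apply the min-plus product entry-by-entry:
  C[0][0] = min over k of (A[0][0] + B[0][0] = 8 + 9 = 17, A[0][1] + B[1][0] = 4 + 3 = 7, A[0][2] + B[2][0] = 9 + 2 = 11) = 7 (attained at k = 1)
  C[0][1] = min over k of (A[0][0] + B[0][1] = 8 + 1 = 9, A[0][1] + B[1][1] = 4 + 4 = 8, A[0][2] + B[2][1] = 9 + -2 = 7) = 7 (attained at k = 2)
  C[0][2] = min over k of (A[0][0] + B[0][2] = 8 + 0 = 8, A[0][1] + B[1][2] = 4 + 5 = 9, A[0][2] + B[2][2] = 9 + -4 = 5) = 5 (attained at k = 2)
  C[1][0] = min over k of (A[1][0] + B[0][0] = -5 + 9 = 4, A[1][1] + B[1][0] = 2 + 3 = 5, A[1][2] + B[2][0] = 9 + 2 = 11) = 4 (attained at k = 0)
  C[1][1] = min over k of (A[1][0] + B[0][1] = -5 + 1 = -4, A[1][1] + B[1][1] = 2 + 4 = 6, A[1][2] + B[2][1] = 9 + -2 = 7) = -4 (attained at k = 0)
  C[1][2] = min over k of (A[1][0] + B[0][2] = -5 + 0 = -5, A[1][1] + B[1][2] = 2 + 5 = 7, A[1][2] + B[2][2] = 9 + -4 = 5) = -5 (attained at k = 0)
  C[2][0] = min over k of (A[2][0] + B[0][0] = 9 + 9 = 18, A[2][1] + B[1][0] = 4 + 3 = 7, A[2][2] + B[2][0] = 5 + 2 = 7) = 7 (attained at k = 1)
  C[2][1] = min over k of (A[2][0] + B[0][1] = 9 + 1 = 10, A[2][1] + B[1][1] = 4 + 4 = 8, A[2][2] + B[2][1] = 5 + -2 = 3) = 3 (attained at k = 2)
  C[2][2] = min over k of (A[2][0] + B[0][2] = 9 + 0 = 9, A[2][1] + B[1][2] = 4 + 5 = 9, A[2][2] + B[2][2] = 5 + -4 = 1) = 1 (attained at k = 2)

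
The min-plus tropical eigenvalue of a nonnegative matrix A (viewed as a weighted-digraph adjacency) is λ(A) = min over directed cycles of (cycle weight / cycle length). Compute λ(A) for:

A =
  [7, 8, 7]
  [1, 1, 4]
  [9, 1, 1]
λ(A) = 1

Enumerate directed cycles and compute their means (weight / length). Sample:
  cycle 0 → 0: weight = 7, length = 1, mean = 7/1 ≈ 7.000
  cycle 1 → 1: weight = 1, length = 1, mean = 1/1 ≈ 1.000
  cycle 2 → 2: weight = 1, length = 1, mean = 1/1 ≈ 1.000
  cycle 0 → 1 → 0: weight = 9, length = 2, mean = 9/2 ≈ 4.500
  cycle 0 → 2 → 0: weight = 16, length = 2, mean = 16/2 ≈ 8.000
  cycle 1 → 0 → 1: weight = 9, length = 2, mean = 9/2 ≈ 4.500
Minimum mean = 1.000, attained e.g. along the cycle 1 → 1 with weight 1 and length 1. So λ(A) = 1/1 = 1.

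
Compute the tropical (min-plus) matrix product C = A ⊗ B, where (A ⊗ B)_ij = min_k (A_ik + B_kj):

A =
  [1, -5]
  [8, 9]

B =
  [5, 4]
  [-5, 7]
A ⊗ B =
  [-10, 2]
  [4, 12]

Apply the min-plus product entry-by-entry:
  C[0][0] = min over k of (A[0][0] + B[0][0] = 1 + 5 = 6, A[0][1] + B[1][0] = -5 + -5 = -10) = -10 (attained at k = 1)
  C[0][1] = min over k of (A[0][0] + B[0][1] = 1 + 4 = 5, A[0][1] + B[1][1] = -5 + 7 = 2) = 2 (attained at k = 1)
  C[1][0] = min over k of (A[1][0] + B[0][0] = 8 + 5 = 13, A[1][1] + B[1][0] = 9 + -5 = 4) = 4 (attained at k = 1)
  C[1][1] = min over k of (A[1][0] + B[0][1] = 8 + 4 = 12, A[1][1] + B[1][1] = 9 + 7 = 16) = 12 (attained at k = 0)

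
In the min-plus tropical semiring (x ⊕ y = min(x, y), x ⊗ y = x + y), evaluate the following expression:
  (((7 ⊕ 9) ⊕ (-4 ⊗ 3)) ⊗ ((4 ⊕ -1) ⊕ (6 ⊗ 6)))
(((7 ⊕ 9) ⊕ (-4 ⊗ 3)) ⊗ ((4 ⊕ -1) ⊕ (6 ⊗ 6))) = -2

Expand innermost to outermost. Recall ⊕ takes the minimum of its arguments and ⊗ takes their sum. Working out the expression (((7 ⊕ 9) ⊕ (-4 ⊗ 3)) ⊗ ((4 ⊕ -1) ⊕ (6 ⊗ 6))) gives -2.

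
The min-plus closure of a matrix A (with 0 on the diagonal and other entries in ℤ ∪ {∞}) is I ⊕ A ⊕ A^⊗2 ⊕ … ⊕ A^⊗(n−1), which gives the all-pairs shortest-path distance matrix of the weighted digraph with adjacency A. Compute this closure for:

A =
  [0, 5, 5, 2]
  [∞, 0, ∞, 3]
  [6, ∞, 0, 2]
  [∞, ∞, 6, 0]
Closure =
  [0, 5, 5, 2]
  [15, 0, 9, 3]
  [6, 11, 0, 2]
  [12, 17, 6, 0]

This is the Floyd-Warshall all-pairs shortest-path computation. For each intermediate vertex k = 0, 1, …, 3, update dist[i][j] ← min(dist[i][j], dist[i][k] + dist[k][j]). The final matrix gives, for each (i, j), the minimum total weight of any directed path from i to j (possibly empty when i = j).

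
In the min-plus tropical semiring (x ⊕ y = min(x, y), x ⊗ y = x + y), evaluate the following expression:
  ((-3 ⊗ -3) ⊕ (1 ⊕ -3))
((-3 ⊗ -3) ⊕ (1 ⊕ -3)) = -6

Expand innermost to outermost. Recall ⊕ takes the minimum of its arguments and ⊗ takes their sum. Working out the expression ((-3 ⊗ -3) ⊕ (1 ⊕ -3)) gives -6.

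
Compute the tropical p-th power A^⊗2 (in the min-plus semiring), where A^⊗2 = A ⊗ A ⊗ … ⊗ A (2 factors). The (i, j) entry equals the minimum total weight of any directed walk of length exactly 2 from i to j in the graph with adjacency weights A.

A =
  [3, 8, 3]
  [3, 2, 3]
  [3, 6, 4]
A^⊗2 =
  [6, 9, 6]
  [5, 4, 5]
  [6, 8, 6]

Each entry (A^⊗2)_ij equals the minimum over all length-2 walks i = v_0 → v_1 → … → v_2 = j of Σ_t A[v_t][v_{t+1}]. For example, for (i, j) = (0, 2) we minimise over 3 possible intermediate vertex sequences; the minimum is 6, attained along the walk 0 → 0 → 2.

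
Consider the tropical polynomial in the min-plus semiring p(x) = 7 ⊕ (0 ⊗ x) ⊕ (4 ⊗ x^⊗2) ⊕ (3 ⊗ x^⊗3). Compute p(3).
p(3) = 3

A tropical monomial a ⊗ x^⊗i evaluates to a + i · x. Evaluating each term at x = 3:
  Term 0 contributes 7 + 0 · 3 = 7
  Term 1 contributes 0 + 1 · 3 = 3
  Term 2 contributes 4 + 2 · 3 = 10
  Term 3 contributes 3 + 3 · 3 = 12
p(3) = ⊕ of these = min[7, 3, 10, 12] = 3.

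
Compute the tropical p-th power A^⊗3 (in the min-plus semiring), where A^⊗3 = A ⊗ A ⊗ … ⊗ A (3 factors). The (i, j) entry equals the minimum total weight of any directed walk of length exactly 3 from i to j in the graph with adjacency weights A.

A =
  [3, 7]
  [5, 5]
A^⊗3 =
  [9, 13]
  [11, 15]

Each entry (A^⊗3)_ij equals the minimum over all length-3 walks i = v_0 → v_1 → … → v_3 = j of Σ_t A[v_t][v_{t+1}]. For example, for (i, j) = (0, 1) we minimise over 4 possible intermediate vertex sequences; the minimum is 13, attained along the walk 0 → 0 → 0 → 1.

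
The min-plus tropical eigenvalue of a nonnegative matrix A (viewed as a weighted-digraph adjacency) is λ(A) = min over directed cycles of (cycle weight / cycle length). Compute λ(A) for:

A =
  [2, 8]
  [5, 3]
λ(A) = 2

Enumerate directed cycles and compute their means (weight / length). Sample:
  cycle 0 → 0: weight = 2, length = 1, mean = 2/1 ≈ 2.000
  cycle 1 → 1: weight = 3, length = 1, mean = 3/1 ≈ 3.000
  cycle 0 → 1 → 0: weight = 13, length = 2, mean = 13/2 ≈ 6.500
  cycle 1 → 0 → 1: weight = 13, length = 2, mean = 13/2 ≈ 6.500
Minimum mean = 2.000, attained e.g. along the cycle 0 → 0 with weight 2 and length 1. So λ(A) = 2/1 = 2.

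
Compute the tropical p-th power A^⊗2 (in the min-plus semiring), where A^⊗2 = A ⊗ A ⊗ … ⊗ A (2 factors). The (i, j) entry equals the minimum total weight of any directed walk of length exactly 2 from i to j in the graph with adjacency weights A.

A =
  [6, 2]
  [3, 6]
A^⊗2 =
  [5, 8]
  [9, 5]

Each entry (A^⊗2)_ij equals the minimum over all length-2 walks i = v_0 → v_1 → … → v_2 = j of Σ_t A[v_t][v_{t+1}]. For example, for (i, j) = (0, 1) we minimise over 2 possible intermediate vertex sequences; the minimum is 8, attained along the walk 0 → 0 → 1.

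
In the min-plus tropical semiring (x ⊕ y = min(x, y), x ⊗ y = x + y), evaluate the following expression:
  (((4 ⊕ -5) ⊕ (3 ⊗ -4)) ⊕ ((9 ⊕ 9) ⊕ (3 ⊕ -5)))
(((4 ⊕ -5) ⊕ (3 ⊗ -4)) ⊕ ((9 ⊕ 9) ⊕ (3 ⊕ -5))) = -5

Expand innermost to outermost. Recall ⊕ takes the minimum of its arguments and ⊗ takes their sum. Working out the expression (((4 ⊕ -5) ⊕ (3 ⊗ -4)) ⊕ ((9 ⊕ 9) ⊕ (3 ⊕ -5))) gives -5.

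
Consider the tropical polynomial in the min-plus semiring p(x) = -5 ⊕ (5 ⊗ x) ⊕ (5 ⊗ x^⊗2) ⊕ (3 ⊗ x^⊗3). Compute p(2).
p(2) = -5

A tropical monomial a ⊗ x^⊗i evaluates to a + i · x. Evaluating each term at x = 2:
  Term 0 contributes -5 + 0 · 2 = -5
  Term 1 contributes 5 + 1 · 2 = 7
  Term 2 contributes 5 + 2 · 2 = 9
  Term 3 contributes 3 + 3 · 2 = 9
p(2) = ⊕ of these = min[-5, 7, 9, 9] = -5.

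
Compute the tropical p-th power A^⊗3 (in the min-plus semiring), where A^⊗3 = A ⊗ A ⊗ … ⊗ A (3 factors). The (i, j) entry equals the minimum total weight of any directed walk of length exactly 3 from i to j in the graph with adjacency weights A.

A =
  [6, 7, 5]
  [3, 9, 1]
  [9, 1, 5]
A^⊗3 =
  [9, 9, 7]
  [5, 7, 3]
  [9, 3, 7]

Each entry (A^⊗3)_ij equals the minimum over all length-3 walks i = v_0 → v_1 → … → v_3 = j of Σ_t A[v_t][v_{t+1}]. For example, for (i, j) = (0, 2) we minimise over 9 possible intermediate vertex sequences; the minimum is 7, attained along the walk 0 → 2 → 1 → 2.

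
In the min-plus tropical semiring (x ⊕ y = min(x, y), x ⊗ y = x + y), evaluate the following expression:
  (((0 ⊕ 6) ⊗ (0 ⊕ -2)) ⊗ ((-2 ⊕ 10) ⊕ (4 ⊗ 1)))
(((0 ⊕ 6) ⊗ (0 ⊕ -2)) ⊗ ((-2 ⊕ 10) ⊕ (4 ⊗ 1))) = -4

Expand innermost to outermost. Recall ⊕ takes the minimum of its arguments and ⊗ takes their sum. Working out the expression (((0 ⊕ 6) ⊗ (0 ⊕ -2)) ⊗ ((-2 ⊕ 10) ⊕ (4 ⊗ 1))) gives -4.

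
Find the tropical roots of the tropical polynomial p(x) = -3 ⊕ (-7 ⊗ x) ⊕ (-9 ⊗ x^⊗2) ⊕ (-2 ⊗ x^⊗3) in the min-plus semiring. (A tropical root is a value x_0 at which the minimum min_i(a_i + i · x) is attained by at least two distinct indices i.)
Roots: {-7, 2, 4}

Each tropical root is a break point of the lower envelope of the lines y = a_i + i · x (there are 4 lines, with slopes 0, 1, ..., 3). Only the lines that attain the minimum somewhere contribute to roots; other lines are dominated. Here the surviving (envelope) indices are i = 3, i = 2, i = 1, i = 0.
Intersections between consecutive envelope lines give the roots: for adjacent envelope indices i < j the intersection is x = (a_i − a_j) / (j − i). Reading off the sorted break points: {-7, 2, 4}.
Verification: at each break x_0, at least two indices attain the minimum of min_i(a_i + i · x_0).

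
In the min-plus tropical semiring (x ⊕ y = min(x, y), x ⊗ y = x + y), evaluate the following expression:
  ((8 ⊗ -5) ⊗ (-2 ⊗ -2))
((8 ⊗ -5) ⊗ (-2 ⊗ -2)) = -1

Expand innermost to outermost. Recall ⊕ takes the minimum of its arguments and ⊗ takes their sum. Working out the expression ((8 ⊗ -5) ⊗ (-2 ⊗ -2)) gives -1.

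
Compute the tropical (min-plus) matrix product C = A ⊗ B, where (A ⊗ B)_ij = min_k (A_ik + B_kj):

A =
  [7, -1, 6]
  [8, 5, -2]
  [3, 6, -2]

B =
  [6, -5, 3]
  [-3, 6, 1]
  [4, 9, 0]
A ⊗ B =
  [-4, 2, 0]
  [2, 3, -2]
  [2, -2, -2]

Apply the min-plus product entry-by-entry:
  C[0][0] = min over k of (A[0][0] + B[0][0] = 7 + 6 = 13, A[0][1] + B[1][0] = -1 + -3 = -4, A[0][2] + B[2][0] = 6 + 4 = 10) = -4 (attained at k = 1)
  C[0][1] = min over k of (A[0][0] + B[0][1] = 7 + -5 = 2, A[0][1] + B[1][1] = -1 + 6 = 5, A[0][2] + B[2][1] = 6 + 9 = 15) = 2 (attained at k = 0)
  C[0][2] = min over k of (A[0][0] + B[0][2] = 7 + 3 = 10, A[0][1] + B[1][2] = -1 + 1 = 0, A[0][2] + B[2][2] = 6 + 0 = 6) = 0 (attained at k = 1)
  C[1][0] = min over k of (A[1][0] + B[0][0] = 8 + 6 = 14, A[1][1] + B[1][0] = 5 + -3 = 2, A[1][2] + B[2][0] = -2 + 4 = 2) = 2 (attained at k = 1)
  C[1][1] = min over k of (A[1][0] + B[0][1] = 8 + -5 = 3, A[1][1] + B[1][1] = 5 + 6 = 11, A[1][2] + B[2][1] = -2 + 9 = 7) = 3 (attained at k = 0)
  C[1][2] = min over k of (A[1][0] + B[0][2] = 8 + 3 = 11, A[1][1] + B[1][2] = 5 + 1 = 6, A[1][2] + B[2][2] = -2 + 0 = -2) = -2 (attained at k = 2)
  C[2][0] = min over k of (A[2][0] + B[0][0] = 3 + 6 = 9, A[2][1] + B[1][0] = 6 + -3 = 3, A[2][2] + B[2][0] = -2 + 4 = 2) = 2 (attained at k = 2)
  C[2][1] = min over k of (A[2][0] + B[0][1] = 3 + -5 = -2, A[2][1] + B[1][1] = 6 + 6 = 12, A[2][2] + B[2][1] = -2 + 9 = 7) = -2 (attained at k = 0)
  C[2][2] = min over k of (A[2][0] + B[0][2] = 3 + 3 = 6, A[2][1] + B[1][2] = 6 + 1 = 7, A[2][2] + B[2][2] = -2 + 0 = -2) = -2 (attained at k = 2)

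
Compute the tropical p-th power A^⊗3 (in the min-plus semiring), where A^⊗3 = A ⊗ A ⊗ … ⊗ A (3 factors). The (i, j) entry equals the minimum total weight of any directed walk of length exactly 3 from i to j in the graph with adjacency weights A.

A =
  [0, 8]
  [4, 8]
A^⊗3 =
  [0, 8]
  [4, 12]

Each entry (A^⊗3)_ij equals the minimum over all length-3 walks i = v_0 → v_1 → … → v_3 = j of Σ_t A[v_t][v_{t+1}]. For example, for (i, j) = (0, 1) we minimise over 4 possible intermediate vertex sequences; the minimum is 8, attained along the walk 0 → 0 → 0 → 1.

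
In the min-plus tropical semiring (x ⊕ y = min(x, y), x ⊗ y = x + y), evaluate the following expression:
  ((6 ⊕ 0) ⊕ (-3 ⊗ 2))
((6 ⊕ 0) ⊕ (-3 ⊗ 2)) = -1

Expand innermost to outermost. Recall ⊕ takes the minimum of its arguments and ⊗ takes their sum. Working out the expression ((6 ⊕ 0) ⊕ (-3 ⊗ 2)) gives -1.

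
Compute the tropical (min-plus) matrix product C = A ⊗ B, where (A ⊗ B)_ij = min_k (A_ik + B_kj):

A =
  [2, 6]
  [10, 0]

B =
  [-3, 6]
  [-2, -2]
A ⊗ B =
  [-1, 4]
  [-2, -2]

Apply the min-plus product entry-by-entry:
  C[0][0] = min over k of (A[0][0] + B[0][0] = 2 + -3 = -1, A[0][1] + B[1][0] = 6 + -2 = 4) = -1 (attained at k = 0)
  C[0][1] = min over k of (A[0][0] + B[0][1] = 2 + 6 = 8, A[0][1] + B[1][1] = 6 + -2 = 4) = 4 (attained at k = 1)
  C[1][0] = min over k of (A[1][0] + B[0][0] = 10 + -3 = 7, A[1][1] + B[1][0] = 0 + -2 = -2) = -2 (attained at k = 1)
  C[1][1] = min over k of (A[1][0] + B[0][1] = 10 + 6 = 16, A[1][1] + B[1][1] = 0 + -2 = -2) = -2 (attained at k = 1)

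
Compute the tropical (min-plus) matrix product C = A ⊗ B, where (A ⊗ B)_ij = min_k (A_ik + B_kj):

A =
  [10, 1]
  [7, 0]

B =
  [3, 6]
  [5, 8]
A ⊗ B =
  [6, 9]
  [5, 8]

Apply the min-plus product entry-by-entry:
  C[0][0] = min over k of (A[0][0] + B[0][0] = 10 + 3 = 13, A[0][1] + B[1][0] = 1 + 5 = 6) = 6 (attained at k = 1)
  C[0][1] = min over k of (A[0][0] + B[0][1] = 10 + 6 = 16, A[0][1] + B[1][1] = 1 + 8 = 9) = 9 (attained at k = 1)
  C[1][0] = min over k of (A[1][0] + B[0][0] = 7 + 3 = 10, A[1][1] + B[1][0] = 0 + 5 = 5) = 5 (attained at k = 1)
  C[1][1] = min over k of (A[1][0] + B[0][1] = 7 + 6 = 13, A[1][1] + B[1][1] = 0 + 8 = 8) = 8 (attained at k = 1)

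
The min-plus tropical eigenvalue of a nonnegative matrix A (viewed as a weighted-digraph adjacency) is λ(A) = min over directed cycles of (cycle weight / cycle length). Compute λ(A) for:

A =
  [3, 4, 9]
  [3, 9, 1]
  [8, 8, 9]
λ(A) = 3

Enumerate directed cycles and compute their means (weight / length). Sample:
  cycle 0 → 0: weight = 3, length = 1, mean = 3/1 ≈ 3.000
  cycle 1 → 1: weight = 9, length = 1, mean = 9/1 ≈ 9.000
  cycle 2 → 2: weight = 9, length = 1, mean = 9/1 ≈ 9.000
  cycle 0 → 1 → 0: weight = 7, length = 2, mean = 7/2 ≈ 3.500
  cycle 0 → 2 → 0: weight = 17, length = 2, mean = 17/2 ≈ 8.500
  cycle 1 → 0 → 1: weight = 7, length = 2, mean = 7/2 ≈ 3.500
Minimum mean = 3.000, attained e.g. along the cycle 0 → 0 with weight 3 and length 1. So λ(A) = 3/1 = 3.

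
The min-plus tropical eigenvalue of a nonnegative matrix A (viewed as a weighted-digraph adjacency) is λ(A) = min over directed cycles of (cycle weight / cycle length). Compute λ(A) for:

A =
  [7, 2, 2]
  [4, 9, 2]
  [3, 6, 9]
λ(A) = 7/3

Enumerate directed cycles and compute their means (weight / length). Sample:
  cycle 0 → 0: weight = 7, length = 1, mean = 7/1 ≈ 7.000
  cycle 1 → 1: weight = 9, length = 1, mean = 9/1 ≈ 9.000
  cycle 2 → 2: weight = 9, length = 1, mean = 9/1 ≈ 9.000
  cycle 0 → 1 → 0: weight = 6, length = 2, mean = 6/2 ≈ 3.000
  cycle 0 → 2 → 0: weight = 5, length = 2, mean = 5/2 ≈ 2.500
  cycle 1 → 0 → 1: weight = 6, length = 2, mean = 6/2 ≈ 3.000
Minimum mean = 2.333, attained e.g. along the cycle 0 → 1 → 2 → 0 with weight 7 and length 3. So λ(A) = 7/3 = 7/3.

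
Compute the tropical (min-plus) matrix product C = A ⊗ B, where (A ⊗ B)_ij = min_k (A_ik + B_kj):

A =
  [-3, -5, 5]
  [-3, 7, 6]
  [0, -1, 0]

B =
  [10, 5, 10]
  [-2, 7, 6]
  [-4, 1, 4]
A ⊗ B =
  [-7, 2, 1]
  [2, 2, 7]
  [-4, 1, 4]

Apply the min-plus product entry-by-entry:
  C[0][0] = min over k of (A[0][0] + B[0][0] = -3 + 10 = 7, A[0][1] + B[1][0] = -5 + -2 = -7, A[0][2] + B[2][0] = 5 + -4 = 1) = -7 (attained at k = 1)
  C[0][1] = min over k of (A[0][0] + B[0][1] = -3 + 5 = 2, A[0][1] + B[1][1] = -5 + 7 = 2, A[0][2] + B[2][1] = 5 + 1 = 6) = 2 (attained at k = 0)
  C[0][2] = min over k of (A[0][0] + B[0][2] = -3 + 10 = 7, A[0][1] + B[1][2] = -5 + 6 = 1, A[0][2] + B[2][2] = 5 + 4 = 9) = 1 (attained at k = 1)
  C[1][0] = min over k of (A[1][0] + B[0][0] = -3 + 10 = 7, A[1][1] + B[1][0] = 7 + -2 = 5, A[1][2] + B[2][0] = 6 + -4 = 2) = 2 (attained at k = 2)
  C[1][1] = min over k of (A[1][0] + B[0][1] = -3 + 5 = 2, A[1][1] + B[1][1] = 7 + 7 = 14, A[1][2] + B[2][1] = 6 + 1 = 7) = 2 (attained at k = 0)
  C[1][2] = min over k of (A[1][0] + B[0][2] = -3 + 10 = 7, A[1][1] + B[1][2] = 7 + 6 = 13, A[1][2] + B[2][2] = 6 + 4 = 10) = 7 (attained at k = 0)
  C[2][0] = min over k of (A[2][0] + B[0][0] = 0 + 10 = 10, A[2][1] + B[1][0] = -1 + -2 = -3, A[2][2] + B[2][0] = 0 + -4 = -4) = -4 (attained at k = 2)
  C[2][1] = min over k of (A[2][0] + B[0][1] = 0 + 5 = 5, A[2][1] + B[1][1] = -1 + 7 = 6, A[2][2] + B[2][1] = 0 + 1 = 1) = 1 (attained at k = 2)
  C[2][2] = min over k of (A[2][0] + B[0][2] = 0 + 10 = 10, A[2][1] + B[1][2] = -1 + 6 = 5, A[2][2] + B[2][2] = 0 + 4 = 4) = 4 (attained at k = 2)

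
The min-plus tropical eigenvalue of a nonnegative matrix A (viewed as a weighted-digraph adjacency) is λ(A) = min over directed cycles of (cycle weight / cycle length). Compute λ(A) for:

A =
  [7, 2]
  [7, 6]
λ(A) = 9/2

Enumerate directed cycles and compute their means (weight / length). Sample:
  cycle 0 → 0: weight = 7, length = 1, mean = 7/1 ≈ 7.000
  cycle 1 → 1: weight = 6, length = 1, mean = 6/1 ≈ 6.000
  cycle 0 → 1 → 0: weight = 9, length = 2, mean = 9/2 ≈ 4.500
  cycle 1 → 0 → 1: weight = 9, length = 2, mean = 9/2 ≈ 4.500
Minimum mean = 4.500, attained e.g. along the cycle 0 → 1 → 0 with weight 9 and length 2. So λ(A) = 9/2 = 9/2.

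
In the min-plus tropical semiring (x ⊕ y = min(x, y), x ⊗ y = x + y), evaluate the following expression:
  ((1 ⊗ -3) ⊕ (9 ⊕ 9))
((1 ⊗ -3) ⊕ (9 ⊕ 9)) = -2

Expand innermost to outermost. Recall ⊕ takes the minimum of its arguments and ⊗ takes their sum. Working out the expression ((1 ⊗ -3) ⊕ (9 ⊕ 9)) gives -2.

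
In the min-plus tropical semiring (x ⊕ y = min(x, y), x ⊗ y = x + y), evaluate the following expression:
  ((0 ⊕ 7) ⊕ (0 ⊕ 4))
((0 ⊕ 7) ⊕ (0 ⊕ 4)) = 0

Expand innermost to outermost. Recall ⊕ takes the minimum of its arguments and ⊗ takes their sum. Working out the expression ((0 ⊕ 7) ⊕ (0 ⊕ 4)) gives 0.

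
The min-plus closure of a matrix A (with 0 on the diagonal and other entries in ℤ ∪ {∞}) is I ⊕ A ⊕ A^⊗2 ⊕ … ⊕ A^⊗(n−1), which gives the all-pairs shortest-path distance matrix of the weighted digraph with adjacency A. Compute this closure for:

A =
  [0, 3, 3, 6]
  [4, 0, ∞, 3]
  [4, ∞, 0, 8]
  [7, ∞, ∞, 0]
Closure =
  [0, 3, 3, 6]
  [4, 0, 7, 3]
  [4, 7, 0, 8]
  [7, 10, 10, 0]

This is the Floyd-Warshall all-pairs shortest-path computation. For each intermediate vertex k = 0, 1, …, 3, update dist[i][j] ← min(dist[i][j], dist[i][k] + dist[k][j]). The final matrix gives, for each (i, j), the minimum total weight of any directed path from i to j (possibly empty when i = j).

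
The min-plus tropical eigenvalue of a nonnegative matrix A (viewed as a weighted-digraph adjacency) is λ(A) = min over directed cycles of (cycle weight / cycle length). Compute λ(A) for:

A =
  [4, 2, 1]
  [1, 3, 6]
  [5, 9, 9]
λ(A) = 3/2

Enumerate directed cycles and compute their means (weight / length). Sample:
  cycle 0 → 0: weight = 4, length = 1, mean = 4/1 ≈ 4.000
  cycle 1 → 1: weight = 3, length = 1, mean = 3/1 ≈ 3.000
  cycle 2 → 2: weight = 9, length = 1, mean = 9/1 ≈ 9.000
  cycle 0 → 1 → 0: weight = 3, length = 2, mean = 3/2 ≈ 1.500
  cycle 0 → 2 → 0: weight = 6, length = 2, mean = 6/2 ≈ 3.000
  cycle 1 → 0 → 1: weight = 3, length = 2, mean = 3/2 ≈ 1.500
Minimum mean = 1.500, attained e.g. along the cycle 0 → 1 → 0 with weight 3 and length 2. So λ(A) = 3/2 = 3/2.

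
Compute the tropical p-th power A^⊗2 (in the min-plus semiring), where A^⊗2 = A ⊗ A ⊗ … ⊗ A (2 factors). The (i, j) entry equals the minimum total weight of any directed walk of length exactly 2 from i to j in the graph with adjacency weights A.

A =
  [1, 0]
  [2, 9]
A^⊗2 =
  [2, 1]
  [3, 2]

Each entry (A^⊗2)_ij equals the minimum over all length-2 walks i = v_0 → v_1 → … → v_2 = j of Σ_t A[v_t][v_{t+1}]. For example, for (i, j) = (0, 1) we minimise over 2 possible intermediate vertex sequences; the minimum is 1, attained along the walk 0 → 0 → 1.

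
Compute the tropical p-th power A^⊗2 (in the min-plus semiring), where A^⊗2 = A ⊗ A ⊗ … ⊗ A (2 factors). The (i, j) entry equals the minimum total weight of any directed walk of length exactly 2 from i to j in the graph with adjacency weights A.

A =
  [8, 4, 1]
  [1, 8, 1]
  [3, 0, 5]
A^⊗2 =
  [4, 1, 5]
  [4, 1, 2]
  [1, 5, 1]

Each entry (A^⊗2)_ij equals the minimum over all length-2 walks i = v_0 → v_1 → … → v_2 = j of Σ_t A[v_t][v_{t+1}]. For example, for (i, j) = (0, 2) we minimise over 3 possible intermediate vertex sequences; the minimum is 5, attained along the walk 0 → 1 → 2.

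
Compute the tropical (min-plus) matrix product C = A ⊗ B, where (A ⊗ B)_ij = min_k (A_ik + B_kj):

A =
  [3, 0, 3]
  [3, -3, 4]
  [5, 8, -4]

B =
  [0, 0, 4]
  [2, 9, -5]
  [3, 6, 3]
A ⊗ B =
  [2, 3, -5]
  [-1, 3, -8]
  [-1, 2, -1]

Apply the min-plus product entry-by-entry:
  C[0][0] = min over k of (A[0][0] + B[0][0] = 3 + 0 = 3, A[0][1] + B[1][0] = 0 + 2 = 2, A[0][2] + B[2][0] = 3 + 3 = 6) = 2 (attained at k = 1)
  C[0][1] = min over k of (A[0][0] + B[0][1] = 3 + 0 = 3, A[0][1] + B[1][1] = 0 + 9 = 9, A[0][2] + B[2][1] = 3 + 6 = 9) = 3 (attained at k = 0)
  C[0][2] = min over k of (A[0][0] + B[0][2] = 3 + 4 = 7, A[0][1] + B[1][2] = 0 + -5 = -5, A[0][2] + B[2][2] = 3 + 3 = 6) = -5 (attained at k = 1)
  C[1][0] = min over k of (A[1][0] + B[0][0] = 3 + 0 = 3, A[1][1] + B[1][0] = -3 + 2 = -1, A[1][2] + B[2][0] = 4 + 3 = 7) = -1 (attained at k = 1)
  C[1][1] = min over k of (A[1][0] + B[0][1] = 3 + 0 = 3, A[1][1] + B[1][1] = -3 + 9 = 6, A[1][2] + B[2][1] = 4 + 6 = 10) = 3 (attained at k = 0)
  C[1][2] = min over k of (A[1][0] + B[0][2] = 3 + 4 = 7, A[1][1] + B[1][2] = -3 + -5 = -8, A[1][2] + B[2][2] = 4 + 3 = 7) = -8 (attained at k = 1)
  C[2][0] = min over k of (A[2][0] + B[0][0] = 5 + 0 = 5, A[2][1] + B[1][0] = 8 + 2 = 10, A[2][2] + B[2][0] = -4 + 3 = -1) = -1 (attained at k = 2)
  C[2][1] = min over k of (A[2][0] + B[0][1] = 5 + 0 = 5, A[2][1] + B[1][1] = 8 + 9 = 17, A[2][2] + B[2][1] = -4 + 6 = 2) = 2 (attained at k = 2)
  C[2][2] = min over k of (A[2][0] + B[0][2] = 5 + 4 = 9, A[2][1] + B[1][2] = 8 + -5 = 3, A[2][2] + B[2][2] = -4 + 3 = -1) = -1 (attained at k = 2)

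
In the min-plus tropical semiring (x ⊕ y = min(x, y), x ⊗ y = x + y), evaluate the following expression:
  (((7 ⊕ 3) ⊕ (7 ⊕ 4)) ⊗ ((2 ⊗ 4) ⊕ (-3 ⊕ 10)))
(((7 ⊕ 3) ⊕ (7 ⊕ 4)) ⊗ ((2 ⊗ 4) ⊕ (-3 ⊕ 10))) = 0

Expand innermost to outermost. Recall ⊕ takes the minimum of its arguments and ⊗ takes their sum. Working out the expression (((7 ⊕ 3) ⊕ (7 ⊕ 4)) ⊗ ((2 ⊗ 4) ⊕ (-3 ⊕ 10))) gives 0.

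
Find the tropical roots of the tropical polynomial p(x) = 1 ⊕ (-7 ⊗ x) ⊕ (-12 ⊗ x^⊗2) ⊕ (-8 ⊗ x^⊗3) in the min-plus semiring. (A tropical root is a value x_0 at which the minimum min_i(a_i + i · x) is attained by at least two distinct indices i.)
Roots: {-4, 5, 8}

Each tropical root is a break point of the lower envelope of the lines y = a_i + i · x (there are 4 lines, with slopes 0, 1, ..., 3). Only the lines that attain the minimum somewhere contribute to roots; other lines are dominated. Here the surviving (envelope) indices are i = 3, i = 2, i = 1, i = 0.
Intersections between consecutive envelope lines give the roots: for adjacent envelope indices i < j the intersection is x = (a_i − a_j) / (j − i). Reading off the sorted break points: {-4, 5, 8}.
Verification: at each break x_0, at least two indices attain the minimum of min_i(a_i + i · x_0).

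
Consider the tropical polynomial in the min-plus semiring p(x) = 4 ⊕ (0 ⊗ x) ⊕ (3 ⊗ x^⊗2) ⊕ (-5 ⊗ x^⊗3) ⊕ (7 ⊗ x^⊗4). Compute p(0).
p(0) = -5

A tropical monomial a ⊗ x^⊗i evaluates to a + i · x. Evaluating each term at x = 0:
  Term 0 contributes 4 + 0 · 0 = 4
  Term 1 contributes 0 + 1 · 0 = 0
  Term 2 contributes 3 + 2 · 0 = 3
  Term 3 contributes -5 + 3 · 0 = -5
  Term 4 contributes 7 + 4 · 0 = 7
p(0) = ⊕ of these = min[4, 0, 3, -5, 7] = -5.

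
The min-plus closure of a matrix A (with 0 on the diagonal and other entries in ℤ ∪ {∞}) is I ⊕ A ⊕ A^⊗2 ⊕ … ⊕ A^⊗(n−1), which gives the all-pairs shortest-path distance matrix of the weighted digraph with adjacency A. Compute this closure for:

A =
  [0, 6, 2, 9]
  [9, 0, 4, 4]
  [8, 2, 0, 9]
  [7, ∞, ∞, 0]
Closure =
  [0, 4, 2, 8]
  [9, 0, 4, 4]
  [8, 2, 0, 6]
  [7, 11, 9, 0]

This is the Floyd-Warshall all-pairs shortest-path computation. For each intermediate vertex k = 0, 1, …, 3, update dist[i][j] ← min(dist[i][j], dist[i][k] + dist[k][j]). The final matrix gives, for each (i, j), the minimum total weight of any directed path from i to j (possibly empty when i = j).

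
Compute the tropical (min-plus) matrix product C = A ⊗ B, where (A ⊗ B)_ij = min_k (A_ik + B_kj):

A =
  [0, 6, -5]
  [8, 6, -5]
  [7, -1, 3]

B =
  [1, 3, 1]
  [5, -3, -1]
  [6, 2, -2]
A ⊗ B =
  [1, -3, -7]
  [1, -3, -7]
  [4, -4, -2]

Apply the min-plus product entry-by-entry:
  C[0][0] = min over k of (A[0][0] + B[0][0] = 0 + 1 = 1, A[0][1] + B[1][0] = 6 + 5 = 11, A[0][2] + B[2][0] = -5 + 6 = 1) = 1 (attained at k = 0)
  C[0][1] = min over k of (A[0][0] + B[0][1] = 0 + 3 = 3, A[0][1] + B[1][1] = 6 + -3 = 3, A[0][2] + B[2][1] = -5 + 2 = -3) = -3 (attained at k = 2)
  C[0][2] = min over k of (A[0][0] + B[0][2] = 0 + 1 = 1, A[0][1] + B[1][2] = 6 + -1 = 5, A[0][2] + B[2][2] = -5 + -2 = -7) = -7 (attained at k = 2)
  C[1][0] = min over k of (A[1][0] + B[0][0] = 8 + 1 = 9, A[1][1] + B[1][0] = 6 + 5 = 11, A[1][2] + B[2][0] = -5 + 6 = 1) = 1 (attained at k = 2)
  C[1][1] = min over k of (A[1][0] + B[0][1] = 8 + 3 = 11, A[1][1] + B[1][1] = 6 + -3 = 3, A[1][2] + B[2][1] = -5 + 2 = -3) = -3 (attained at k = 2)
  C[1][2] = min over k of (A[1][0] + B[0][2] = 8 + 1 = 9, A[1][1] + B[1][2] = 6 + -1 = 5, A[1][2] + B[2][2] = -5 + -2 = -7) = -7 (attained at k = 2)
  C[2][0] = min over k of (A[2][0] + B[0][0] = 7 + 1 = 8, A[2][1] + B[1][0] = -1 + 5 = 4, A[2][2] + B[2][0] = 3 + 6 = 9) = 4 (attained at k = 1)
  C[2][1] = min over k of (A[2][0] + B[0][1] = 7 + 3 = 10, A[2][1] + B[1][1] = -1 + -3 = -4, A[2][2] + B[2][1] = 3 + 2 = 5) = -4 (attained at k = 1)
  C[2][2] = min over k of (A[2][0] + B[0][2] = 7 + 1 = 8, A[2][1] + B[1][2] = -1 + -1 = -2, A[2][2] + B[2][2] = 3 + -2 = 1) = -2 (attained at k = 1)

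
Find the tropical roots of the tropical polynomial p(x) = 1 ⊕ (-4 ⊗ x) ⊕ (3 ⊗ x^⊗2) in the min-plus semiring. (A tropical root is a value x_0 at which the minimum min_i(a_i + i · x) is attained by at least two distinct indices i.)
Roots: {-7, 5}

Each tropical root is a break point of the lower envelope of the lines y = a_i + i · x (there are 3 lines, with slopes 0, 1, ..., 2). Only the lines that attain the minimum somewhere contribute to roots; other lines are dominated. Here the surviving (envelope) indices are i = 2, i = 1, i = 0.
Intersections between consecutive envelope lines give the roots: for adjacent envelope indices i < j the intersection is x = (a_i − a_j) / (j − i). Reading off the sorted break points: {-7, 5}.
Verification: at each break x_0, at least two indices attain the minimum of min_i(a_i + i · x_0).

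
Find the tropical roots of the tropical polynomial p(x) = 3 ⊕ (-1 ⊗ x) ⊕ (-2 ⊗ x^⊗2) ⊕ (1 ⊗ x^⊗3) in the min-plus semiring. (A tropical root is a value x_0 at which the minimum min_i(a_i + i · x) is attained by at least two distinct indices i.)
Roots: {-3, 1, 4}

Each tropical root is a break point of the lower envelope of the lines y = a_i + i · x (there are 4 lines, with slopes 0, 1, ..., 3). Only the lines that attain the minimum somewhere contribute to roots; other lines are dominated. Here the surviving (envelope) indices are i = 3, i = 2, i = 1, i = 0.
Intersections between consecutive envelope lines give the roots: for adjacent envelope indices i < j the intersection is x = (a_i − a_j) / (j − i). Reading off the sorted break points: {-3, 1, 4}.
Verification: at each break x_0, at least two indices attain the minimum of min_i(a_i + i · x_0).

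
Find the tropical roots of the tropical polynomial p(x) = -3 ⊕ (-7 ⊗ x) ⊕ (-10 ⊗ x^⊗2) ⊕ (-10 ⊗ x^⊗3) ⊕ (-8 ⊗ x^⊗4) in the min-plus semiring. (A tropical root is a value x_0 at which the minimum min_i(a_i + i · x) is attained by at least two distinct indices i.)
Roots: {-2, 0, 3, 4}

Each tropical root is a break point of the lower envelope of the lines y = a_i + i · x (there are 5 lines, with slopes 0, 1, ..., 4). Only the lines that attain the minimum somewhere contribute to roots; other lines are dominated. Here the surviving (envelope) indices are i = 4, i = 3, i = 2, i = 1, i = 0.
Intersections between consecutive envelope lines give the roots: for adjacent envelope indices i < j the intersection is x = (a_i − a_j) / (j − i). Reading off the sorted break points: {-2, 0, 3, 4}.
Verification: at each break x_0, at least two indices attain the minimum of min_i(a_i + i · x_0).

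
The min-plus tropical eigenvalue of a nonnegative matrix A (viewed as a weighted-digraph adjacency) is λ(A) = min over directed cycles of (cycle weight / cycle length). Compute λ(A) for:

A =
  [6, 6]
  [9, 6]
λ(A) = 6

Enumerate directed cycles and compute their means (weight / length). Sample:
  cycle 0 → 0: weight = 6, length = 1, mean = 6/1 ≈ 6.000
  cycle 1 → 1: weight = 6, length = 1, mean = 6/1 ≈ 6.000
  cycle 0 → 1 → 0: weight = 15, length = 2, mean = 15/2 ≈ 7.500
  cycle 1 → 0 → 1: weight = 15, length = 2, mean = 15/2 ≈ 7.500
Minimum mean = 6.000, attained e.g. along the cycle 0 → 0 with weight 6 and length 1. So λ(A) = 6/1 = 6.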